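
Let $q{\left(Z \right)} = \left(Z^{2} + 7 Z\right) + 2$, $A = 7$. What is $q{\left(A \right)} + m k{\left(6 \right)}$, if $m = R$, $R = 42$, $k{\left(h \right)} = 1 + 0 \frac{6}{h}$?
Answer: $142$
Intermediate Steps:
$k{\left(h \right)} = 1$ ($k{\left(h \right)} = 1 + 0 = 1$)
$m = 42$
$q{\left(Z \right)} = 2 + Z^{2} + 7 Z$
$q{\left(A \right)} + m k{\left(6 \right)} = \left(2 + 7^{2} + 7 \cdot 7\right) + 42 \cdot 1 = \left(2 + 49 + 49\right) + 42 = 100 + 42 = 142$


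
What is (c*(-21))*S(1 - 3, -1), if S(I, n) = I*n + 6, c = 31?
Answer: -5208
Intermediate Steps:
S(I, n) = 6 + I*n
(c*(-21))*S(1 - 3, -1) = (31*(-21))*(6 + (1 - 3)*(-1)) = -651*(6 - 2*(-1)) = -651*(6 + 2) = -651*8 = -5208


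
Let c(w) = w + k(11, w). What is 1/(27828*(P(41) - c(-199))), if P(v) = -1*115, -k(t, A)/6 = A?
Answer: -1/30889080 ≈ -3.2374e-8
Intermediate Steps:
k(t, A) = -6*A
P(v) = -115
c(w) = -5*w (c(w) = w - 6*w = -5*w)
1/(27828*(P(41) - c(-199))) = 1/(27828*(-115 - (-5)*(-199))) = 1/(27828*(-115 - 1*995)) = 1/(27828*(-115 - 995)) = (1/27828)/(-1110) = (1/27828)*(-1/1110) = -1/30889080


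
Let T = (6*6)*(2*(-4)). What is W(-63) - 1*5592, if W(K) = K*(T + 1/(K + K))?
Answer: 25105/2 ≈ 12553.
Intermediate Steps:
T = -288 (T = 36*(-8) = -288)
W(K) = K*(-288 + 1/(2*K)) (W(K) = K*(-288 + 1/(K + K)) = K*(-288 + 1/(2*K)))
W(-63) - 1*5592 = (½ - 288*(-63)) - 1*5592 = (½ + 18144) - 5592 = 36289/2 - 5592 = 25105/2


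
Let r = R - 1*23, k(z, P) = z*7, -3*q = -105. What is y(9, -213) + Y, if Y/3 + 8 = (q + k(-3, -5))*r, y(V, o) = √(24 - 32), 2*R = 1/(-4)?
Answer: -3981/4 + 2*I*√2 ≈ -995.25 + 2.8284*I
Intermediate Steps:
q = 35 (q = -⅓*(-105) = 35)
k(z, P) = 7*z
R = -⅛ (R = (½)/(-4) = (½)*(-¼) = -⅛ ≈ -0.12500)
y(V, o) = 2*I*√2 (y(V, o) = √(-8) = 2*I*√2)
r = -185/8 (r = -⅛ - 1*23 = -⅛ - 23 = -185/8 ≈ -23.125)
Y = -3981/4 (Y = -24 + 3*((35 + 7*(-3))*(-185/8)) = -24 + 3*((35 - 21)*(-185/8)) = -24 + 3*(14*(-185/8)) = -24 + 3*(-1295/4) = -24 - 3885/4 = -3981/4 ≈ -995.25)
y(9, -213) + Y = 2*I*√2 - 3981/4 = -3981/4 + 2*I*√2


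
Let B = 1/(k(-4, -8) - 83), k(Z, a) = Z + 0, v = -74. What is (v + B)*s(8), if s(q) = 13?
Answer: -83707/87 ≈ -962.15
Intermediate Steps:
k(Z, a) = Z
B = -1/87 (B = 1/(-4 - 83) = 1/(-87) = -1/87 ≈ -0.011494)
(v + B)*s(8) = (-74 - 1/87)*13 = -6439/87*13 = -83707/87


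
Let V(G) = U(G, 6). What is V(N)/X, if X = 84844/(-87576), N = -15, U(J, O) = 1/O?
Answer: -3649/21211 ≈ -0.17203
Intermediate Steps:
V(G) = 1/6
X = -21211/21894 (X = 84844*(-1/87576) = -21211/21894 ≈ -0.96880)
V(N)/X = 1/(6*(-21211/21894)) = (1/6)*(-21894/21211) = -3649/21211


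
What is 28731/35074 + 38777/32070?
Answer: 570366917/281205795 ≈ 2.0283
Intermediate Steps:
28731/35074 + 38777/32070 = 570366917/281205795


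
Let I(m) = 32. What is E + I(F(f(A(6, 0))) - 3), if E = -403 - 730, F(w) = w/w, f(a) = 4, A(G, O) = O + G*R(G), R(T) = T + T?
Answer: -1101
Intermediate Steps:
R(T) = 2*T
A(G, O) = O + 2*G² (A(G, O) = O + G*(2*G) = O + 2*G²)
F(w) = 1
E = -1133
E + I(F(f(A(6, 0))) - 3) = -1133 + 32 = -1101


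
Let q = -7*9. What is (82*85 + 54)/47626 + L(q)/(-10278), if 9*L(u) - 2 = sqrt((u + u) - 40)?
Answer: 162409699/1101375063 - I*sqrt(166)/92502 ≈ 0.14746 - 0.00013928*I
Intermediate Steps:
q = -63
L(u) = 2/9 + sqrt(-40 + 2*u)/9 (L(u) = 2/9 + sqrt((u + u) - 40)/9 = 2/9 + sqrt(2*u - 40)/9 = 2/9 + sqrt(-40 + 2*u)/9)
(82*85 + 54)/47626 + L(q)/(-10278) = (82*85 + 54)/47626 + (2/9 + sqrt(-40 + 2*(-63))/9)/(-10278) = (6970 + 54)*(1/47626) + (2/9 + sqrt(-40 - 126)/9)*(-1/10278) = 7024*(1/47626) + (2/9 + sqrt(-166)/9)*(-1/10278) = 3512/23813 + (2/9 + (I*sqrt(166))/9)*(-1/10278) = 3512/23813 + (2/9 + I*sqrt(166)/9)*(-1/10278) = 3512/23813 + (-1/46251 - I*sqrt(166)/92502) = 162409699/1101375063 - I*sqrt(166)/92502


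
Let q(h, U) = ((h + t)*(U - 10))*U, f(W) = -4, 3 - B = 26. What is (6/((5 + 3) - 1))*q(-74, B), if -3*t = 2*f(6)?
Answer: -324852/7 ≈ -46407.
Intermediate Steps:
B = -23 (B = 3 - 1*26 = 3 - 26 = -23)
t = 8/3 (t = -2*(-4)/3 = -⅓*(-8) = 8/3 ≈ 2.6667)
q(h, U) = U*(-10 + U)*(8/3 + h) (q(h, U) = ((h + 8/3)*(U - 10))*U = ((8/3 + h)*(-10 + U))*U = ((-10 + U)*(8/3 + h))*U = U*(-10 + U)*(8/3 + h))
(6/((5 + 3) - 1))*q(-74, B) = (6/((5 + 3) - 1))*((⅓)*(-23)*(-80 - 30*(-74) + 8*(-23) + 3*(-23)*(-74))) = (6/(8 - 1))*((⅓)*(-23)*(-80 + 2220 - 184 + 5106)) = (6/7)*((⅓)*(-23)*7062) = (6*(⅐))*(-54142) = (6/7)*(-54142) = -324852/7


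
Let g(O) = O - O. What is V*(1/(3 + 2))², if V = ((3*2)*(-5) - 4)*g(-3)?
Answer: 0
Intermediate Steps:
g(O) = 0
V = 0 (V = ((3*2)*(-5) - 4)*0 = (6*(-5) - 4)*0 = (-30 - 4)*0 = -34*0 = 0)
V*(1/(3 + 2))² = 0*(1/(3 + 2))² = 0*(1/5)² = 0*(⅕)² = 0*(1/25) = 0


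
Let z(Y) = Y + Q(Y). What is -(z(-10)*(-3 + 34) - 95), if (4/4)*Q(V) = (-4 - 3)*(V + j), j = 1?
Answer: -1548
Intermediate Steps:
Q(V) = -7 - 7*V (Q(V) = (-4 - 3)*(V + 1) = -7*(1 + V) = -7 - 7*V)
z(Y) = -7 - 6*Y (z(Y) = Y + (-7 - 7*Y) = -7 - 6*Y)
-(z(-10)*(-3 + 34) - 95) = -((-7 - 6*(-10))*(-3 + 34) - 95) = -((-7 + 60)*31 - 95) = -(53*31 - 95) = -(1643 - 95) = -1*1548 = -1548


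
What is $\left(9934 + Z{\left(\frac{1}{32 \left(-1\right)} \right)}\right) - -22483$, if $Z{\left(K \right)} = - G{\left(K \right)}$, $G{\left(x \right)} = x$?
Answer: $\frac{1037345}{32} \approx 32417.0$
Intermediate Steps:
$Z{\left(K \right)} = - K$
$\left(9934 + Z{\left(\frac{1}{32 \left(-1\right)} \right)}\right) - -22483 = \left(9934 - \frac{1}{32 \left(-1\right)}\right) - -22483 = \left(9934 - \frac{1}{-32}\right) + 22483 = \left(9934 - - \frac{1}{32}\right) + 22483 = \left(9934 + \frac{1}{32}\right) + 22483 = \frac{317889}{32} + 22483 = \frac{1037345}{32}$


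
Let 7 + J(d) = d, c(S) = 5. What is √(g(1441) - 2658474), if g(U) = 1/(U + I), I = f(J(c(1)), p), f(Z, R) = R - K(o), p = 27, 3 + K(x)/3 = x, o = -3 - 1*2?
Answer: I*√1479483316211/746 ≈ 1630.5*I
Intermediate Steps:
o = -5 (o = -3 - 2 = -5)
K(x) = -9 + 3*x
J(d) = -7 + d
f(Z, R) = 24 + R (f(Z, R) = R - (-9 + 3*(-5)) = R - (-9 - 15) = R - 1*(-24) = R + 24 = 24 + R)
I = 51 (I = 24 + 27 = 51)
g(U) = 1/(51 + U) (g(U) = 1/(U + 51) = 1/(51 + U))
√(g(1441) - 2658474) = √(1/(51 + 1441) - 2658474) = √(1/1492 - 2658474) = √(-3966443207/1492) = I*√1479483316211/746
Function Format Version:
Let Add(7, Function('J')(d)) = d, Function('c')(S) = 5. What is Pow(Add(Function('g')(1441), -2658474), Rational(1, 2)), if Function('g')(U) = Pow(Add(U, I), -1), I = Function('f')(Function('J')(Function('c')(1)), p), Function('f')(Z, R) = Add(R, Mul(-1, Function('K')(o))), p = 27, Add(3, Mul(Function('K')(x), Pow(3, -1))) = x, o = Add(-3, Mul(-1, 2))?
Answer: Mul(Rational(1, 746), I, Pow(1479483316211, Rational(1, 2))) ≈ Mul(1630.5, I)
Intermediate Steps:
o = -5 (o = Add(-3, -2) = -5)
Function('K')(x) = Add(-9, Mul(3, x))
Function('J')(d) = Add(-7, d)
Function('f')(Z, R) = Add(24, R) (Function('f')(Z, R) = Add(R, Mul(-1, Add(-9, Mul(3, -5)))) = Add(R, Mul(-1, Add(-9, -15))) = Add(R, Mul(-1, -24)) = Add(R, 24) = Add(24, R))
I = 51 (I = Add(24, 27) = 51)
Function('g')(U) = Pow(Add(51, U), -1) (Function('g')(U) = Pow(Add(U, 51), -1) = Pow(Add(51, U), -1))
Pow(Add(Function('g')(1441), -2658474), Rational(1, 2)) = Pow(Add(Pow(Add(51, 1441), -1), -2658474), Rational(1, 2)) = Pow(Add(Pow(1492, -1), -2658474), Rational(1, 2)) = Pow(Add(Rational(1, 1492), -2658474), Rational(1, 2)) = Pow(Rational(-3966443207, 1492), Rational(1, 2)) = Mul(Rational(1, 746), I, Pow(1479483316211, Rational(1, 2)))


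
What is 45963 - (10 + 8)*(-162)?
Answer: 48879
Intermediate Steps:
45963 - (10 + 8)*(-162) = 45963 - 18*(-162) = 45963 - 1*(-2916) = 45963 + 2916 = 48879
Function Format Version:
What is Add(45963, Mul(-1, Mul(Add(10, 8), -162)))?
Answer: 48879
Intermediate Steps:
Add(45963, Mul(-1, Mul(Add(10, 8), -162))) = Add(45963, Mul(-1, Mul(18, -162))) = Add(45963, Mul(-1, -2916)) = Add(45963, 2916) = 48879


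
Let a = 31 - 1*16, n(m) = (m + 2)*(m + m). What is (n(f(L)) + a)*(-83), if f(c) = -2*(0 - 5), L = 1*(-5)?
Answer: -21165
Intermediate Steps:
L = -5
f(c) = 10 (f(c) = -2*(-5) = 10)
n(m) = 2*m*(2 + m) (n(m) = (2 + m)*(2*m) = 2*m*(2 + m))
a = 15 (a = 31 - 16 = 15)
(n(f(L)) + a)*(-83) = (2*10*(2 + 10) + 15)*(-83) = (2*10*12 + 15)*(-83) = (240 + 15)*(-83) = 255*(-83) = -21165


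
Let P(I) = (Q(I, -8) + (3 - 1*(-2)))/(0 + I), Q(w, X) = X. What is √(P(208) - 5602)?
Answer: I*√15147847/52 ≈ 74.847*I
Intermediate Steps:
P(I) = -3/I (P(I) = (-8 + (3 - 1*(-2)))/(0 + I) = (-8 + (3 + 2))/I = (-8 + 5)/I = -3/I)
√(P(208) - 5602) = √(-3/208 - 5602) = √(-1165219/208) = I*√15147847/52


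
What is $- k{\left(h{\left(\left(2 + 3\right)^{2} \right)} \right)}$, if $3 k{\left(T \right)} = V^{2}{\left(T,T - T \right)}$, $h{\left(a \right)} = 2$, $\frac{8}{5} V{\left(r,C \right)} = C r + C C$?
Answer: $0$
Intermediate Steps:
$V{\left(r,C \right)} = \frac{5 C^{2}}{8} + \frac{5 C r}{8}$ ($V{\left(r,C \right)} = \frac{5 \left(C r + C C\right)}{8} = \frac{5 \left(C r + C^{2}\right)}{8} = \frac{5 \left(C^{2} + C r\right)}{8} = \frac{5 C^{2}}{8} + \frac{5 C r}{8}$)
$k{\left(T \right)} = 0$ ($k{\left(T \right)} = \frac{\left(\frac{5 \left(T - T\right) \left(\left(T - T\right) + T\right)}{8}\right)^{2}}{3} = \frac{\left(\frac{5}{8} \cdot 0 \left(0 + T\right)\right)^{2}}{3} = \frac{\left(\frac{5}{8} \cdot 0 T\right)^{2}}{3} = \frac{0^{2}}{3} = \frac{1}{3} \cdot 0 = 0$)
$- k{\left(h{\left(\left(2 + 3\right)^{2} \right)} \right)} = \left(-1\right) 0 = 0$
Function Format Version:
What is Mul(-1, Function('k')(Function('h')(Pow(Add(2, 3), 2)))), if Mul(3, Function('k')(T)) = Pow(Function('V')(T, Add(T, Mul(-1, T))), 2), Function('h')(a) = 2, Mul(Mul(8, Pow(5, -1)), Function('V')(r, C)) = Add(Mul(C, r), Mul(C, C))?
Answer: 0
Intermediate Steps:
Function('V')(r, C) = Add(Mul(Rational(5, 8), Pow(C, 2)), Mul(Rational(5, 8), C, r)) (Function('V')(r, C) = Mul(Rational(5, 8), Add(Mul(C, r), Mul(C, C))) = Mul(Rational(5, 8), Add(Mul(C, r), Pow(C, 2))) = Mul(Rational(5, 8), Add(Pow(C, 2), Mul(C, r))) = Add(Mul(Rational(5, 8), Pow(C, 2)), Mul(Rational(5, 8), C, r)))
Function('k')(T) = 0 (Function('k')(T) = Mul(Rational(1, 3), Pow(Mul(Rational(5, 8), Add(T, Mul(-1, T)), Add(Add(T, Mul(-1, T)), T)), 2)) = Mul(Rational(1, 3), Pow(Mul(Rational(5, 8), 0, Add(0, T)), 2)) = Mul(Rational(1, 3), Pow(Mul(Rational(5, 8), 0, T), 2)) = Mul(Rational(1, 3), Pow(0, 2)) = Mul(Rational(1, 3), 0) = 0)
Mul(-1, Function('k')(Function('h')(Pow(Add(2, 3), 2)))) = Mul(-1, 0) = 0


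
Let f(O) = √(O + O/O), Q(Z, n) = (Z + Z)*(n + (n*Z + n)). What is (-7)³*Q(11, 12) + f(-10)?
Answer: -1177176 + 3*I ≈ -1.1772e+6 + 3.0*I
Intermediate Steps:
Q(Z, n) = 2*Z*(2*n + Z*n) (Q(Z, n) = (2*Z)*(n + (Z*n + n)) = (2*Z)*(n + (n + Z*n)) = (2*Z)*(2*n + Z*n) = 2*Z*(2*n + Z*n))
f(O) = √(1 + O) (f(O) = √(O + 1) = √(1 + O))
(-7)³*Q(11, 12) + f(-10) = (-7)³*(2*11*12*(2 + 11)) + √(1 - 10) = -686*11*12*13 + √(-9) = -343*3432 + 3*I = -1177176 + 3*I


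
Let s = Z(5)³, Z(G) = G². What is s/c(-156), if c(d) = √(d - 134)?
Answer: -3125*I*√290/58 ≈ -917.53*I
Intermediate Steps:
s = 15625 (s = (5²)³ = 25³ = 15625)
c(d) = √(-134 + d)
s/c(-156) = 15625/(√(-134 - 156)) = 15625/(√(-290)) = 15625/((I*√290)) = 15625*(-I*√290/290) = -3125*I*√290/58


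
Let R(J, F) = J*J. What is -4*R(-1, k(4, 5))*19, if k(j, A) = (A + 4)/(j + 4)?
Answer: -76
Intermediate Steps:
k(j, A) = (4 + A)/(4 + j)
R(J, F) = J**2
-4*R(-1, k(4, 5))*19 = -4*(-1)**2*19 = -4*1*19 = -4*19 = -76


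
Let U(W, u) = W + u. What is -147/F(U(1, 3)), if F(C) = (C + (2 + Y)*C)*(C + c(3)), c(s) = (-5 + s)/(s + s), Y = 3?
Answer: -147/88 ≈ -1.6705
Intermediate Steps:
c(s) = (-5 + s)/(2*s) (c(s) = (-5 + s)/((2*s)) = (-5 + s)*(1/(2*s)) = (-5 + s)/(2*s))
F(C) = 6*C*(-⅓ + C) (F(C) = (C + (2 + 3)*C)*(C + (½)*(-5 + 3)/3) = (C + 5*C)*(C + (½)*(⅓)*(-2)) = (6*C)*(C - ⅓) = (6*C)*(-⅓ + C) = 6*C*(-⅓ + C))
-147/F(U(1, 3)) = -147*1/(2*(1 + 3)*(-1 + 3*(1 + 3))) = -147*1/(8*(-1 + 3*4)) = -147*1/(8*(-1 + 12)) = -147/(2*4*11) = -147/88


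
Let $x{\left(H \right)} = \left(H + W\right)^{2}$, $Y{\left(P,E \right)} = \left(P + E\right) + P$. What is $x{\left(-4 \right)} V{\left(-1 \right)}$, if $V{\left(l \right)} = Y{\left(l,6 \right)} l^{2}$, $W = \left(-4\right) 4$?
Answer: $1600$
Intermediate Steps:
$W = -16$
$Y{\left(P,E \right)} = E + 2 P$ ($Y{\left(P,E \right)} = \left(E + P\right) + P = E + 2 P$)
$x{\left(H \right)} = \left(-16 + H\right)^{2}$ ($x{\left(H \right)} = \left(H - 16\right)^{2} = \left(-16 + H\right)^{2}$)
$V{\left(l \right)} = l^{2} \left(6 + 2 l\right)$ ($V{\left(l \right)} = \left(6 + 2 l\right) l^{2} = l^{2} \left(6 + 2 l\right)$)
$x{\left(-4 \right)} V{\left(-1 \right)} = \left(-16 - 4\right)^{2} \cdot 2 \left(-1\right)^{2} \left(3 - 1\right) = \left(-20\right)^{2} \cdot 2 \cdot 1 \cdot 2 = 400 \cdot 4 = 1600$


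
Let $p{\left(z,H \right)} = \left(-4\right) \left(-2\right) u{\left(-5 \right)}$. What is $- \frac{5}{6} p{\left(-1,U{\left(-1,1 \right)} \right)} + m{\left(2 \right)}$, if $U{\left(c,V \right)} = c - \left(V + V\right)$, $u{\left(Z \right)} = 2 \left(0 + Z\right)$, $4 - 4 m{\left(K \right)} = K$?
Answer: $\frac{403}{6} \approx 67.167$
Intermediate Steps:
$m{\left(K \right)} = 1 - \frac{K}{4}$
$u{\left(Z \right)} = 2 Z$
$U{\left(c,V \right)} = c - 2 V$
$p{\left(z,H \right)} = -80$ ($p{\left(z,H \right)} = \left(-4\right) \left(-2\right) 2 \left(-5\right) = 8 \left(-10\right) = -80$)
$- \frac{5}{6} p{\left(-1,U{\left(-1,1 \right)} \right)} + m{\left(2 \right)} = - \frac{5}{6} \left(-80\right) + \left(1 - \frac{1}{2}\right) = \left(-5\right) \frac{1}{6} \left(-80\right) + \left(1 - \frac{1}{2}\right) = \left(- \frac{5}{6}\right) \left(-80\right) + \frac{1}{2} = \frac{200}{3} + \frac{1}{2} = \frac{403}{6}$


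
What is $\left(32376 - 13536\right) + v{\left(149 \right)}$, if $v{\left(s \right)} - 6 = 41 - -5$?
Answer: $18892$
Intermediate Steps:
$v{\left(s \right)} = 52$ ($v{\left(s \right)} = 6 + \left(41 - -5\right) = 6 + \left(41 + 5\right) = 6 + 46 = 52$)
$\left(32376 - 13536\right) + v{\left(149 \right)} = \left(32376 - 13536\right) + 52 = 18840 + 52 = 18892$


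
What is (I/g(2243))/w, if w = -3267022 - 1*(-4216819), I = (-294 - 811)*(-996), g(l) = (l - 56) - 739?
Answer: 91715/114608838 ≈ 0.00080024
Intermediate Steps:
g(l) = -795 + l (g(l) = (-56 + l) - 739 = -795 + l)
I = 1100580 (I = -1105*(-996) = 1100580)
w = 949797 (w = -3267022 + 4216819 = 949797)
(I/g(2243))/w = (1100580/(-795 + 2243))/949797 = (1100580/1448)*(1/949797) = (1100580*(1/1448))*(1/949797) = (275145/362)*(1/949797) = 91715/114608838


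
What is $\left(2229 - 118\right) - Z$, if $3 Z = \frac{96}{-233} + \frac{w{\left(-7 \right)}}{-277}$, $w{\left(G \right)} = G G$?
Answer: $\frac{408776162}{193623} \approx 2111.2$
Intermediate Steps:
$w{\left(G \right)} = G^{2}$
$Z = - \frac{38009}{193623}$ ($Z = \frac{\frac{96}{-233} + \frac{\left(-7\right)^{2}}{-277}}{3} = \frac{96 \left(- \frac{1}{233}\right) + 49 \left(- \frac{1}{277}\right)}{3} = \frac{- \frac{96}{233} - \frac{49}{277}}{3} = \frac{1}{3} \left(- \frac{38009}{64541}\right) = - \frac{38009}{193623} \approx -0.1963$)
$\left(2229 - 118\right) - Z = \left(2229 - 118\right) - - \frac{38009}{193623} = \left(2229 - 118\right) + \frac{38009}{193623} = 2111 + \frac{38009}{193623} = \frac{408776162}{193623}$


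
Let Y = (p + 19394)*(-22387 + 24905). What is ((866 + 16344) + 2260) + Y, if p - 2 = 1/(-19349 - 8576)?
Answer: 1364376346632/27925 ≈ 4.8859e+7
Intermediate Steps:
p = 55849/27925 (p = 2 + 1/(-19349 - 8576) = 2 + 1/(-27925) = 2 - 1/27925 = 55849/27925 ≈ 2.0000)
Y = 1363832646882/27925 (Y = (55849/27925 + 19394)*(-22387 + 24905) = (541633299/27925)*2518 = 1363832646882/27925 ≈ 4.8839e+7)
((866 + 16344) + 2260) + Y = ((866 + 16344) + 2260) + 1363832646882/27925 = (17210 + 2260) + 1363832646882/27925 = 19470 + 1363832646882/27925 = 1364376346632/27925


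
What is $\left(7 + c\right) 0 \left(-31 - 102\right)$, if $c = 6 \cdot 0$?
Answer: $0$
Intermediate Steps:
$c = 0$
$\left(7 + c\right) 0 \left(-31 - 102\right) = \left(7 + 0\right) 0 \left(-31 - 102\right) = 7 \cdot 0 \left(-133\right) = 0 \left(-133\right) = 0$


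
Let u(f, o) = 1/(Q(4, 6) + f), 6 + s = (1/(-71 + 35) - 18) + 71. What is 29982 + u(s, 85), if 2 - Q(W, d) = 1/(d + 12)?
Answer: 17599446/587 ≈ 29982.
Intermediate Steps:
Q(W, d) = 2 - 1/(12 + d) (Q(W, d) = 2 - 1/(d + 12) = 2 - 1/(12 + d))
s = 1691/36 (s = -6 + ((1/(-71 + 35) - 18) + 71) = -6 + ((1/(-36) - 18) + 71) = -6 + ((-1/36 - 18) + 71) = -6 + (-649/36 + 71) = -6 + 1907/36 = 1691/36 ≈ 46.972)
u(f, o) = 1/(35/18 + f) (u(f, o) = 1/((23 + 2*6)/(12 + 6) + f) = 1/((23 + 12)/18 + f) = 1/((1/18)*35 + f) = 1/(35/18 + f))
29982 + u(s, 85) = 29982 + 18/(35 + 18*(1691/36)) = 29982 + 18/(35 + 1691/2) = 29982 + 18/(1761/2) = 29982 + 18*(2/1761) = 29982 + 12/587 = 17599446/587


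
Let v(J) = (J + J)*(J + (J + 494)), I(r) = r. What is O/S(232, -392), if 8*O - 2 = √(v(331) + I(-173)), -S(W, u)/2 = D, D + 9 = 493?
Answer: -1/3872 - 3*√85011/7744 ≈ -0.11321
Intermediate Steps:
v(J) = 2*J*(494 + 2*J) (v(J) = (2*J)*(J + (494 + J)) = (2*J)*(494 + 2*J) = 2*J*(494 + 2*J))
D = 484 (D = -9 + 493 = 484)
S(W, u) = -968 (S(W, u) = -2*484 = -968)
O = ¼ + 3*√85011/8 (O = ¼ + √(4*331*(247 + 331) - 173)/8 = ¼ + √(4*331*578 - 173)/8 = ¼ + √(765272 - 173)/8 = ¼ + √765099/8 = ¼ + (3*√85011)/8 = ¼ + 3*√85011/8 ≈ 109.59)
O/S(232, -392) = (¼ + 3*√85011/8)/(-968) = (¼ + 3*√85011/8)*(-1/968) = -1/3872 - 3*√85011/7744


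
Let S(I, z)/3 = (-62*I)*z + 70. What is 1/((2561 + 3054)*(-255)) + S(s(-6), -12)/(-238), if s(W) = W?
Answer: 555126968/10022775 ≈ 55.387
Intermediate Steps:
S(I, z) = 210 - 186*I*z (S(I, z) = 3*((-62*I)*z + 70) = 3*(-62*I*z + 70) = 3*(70 - 62*I*z) = 210 - 186*I*z)
1/((2561 + 3054)*(-255)) + S(s(-6), -12)/(-238) = 1/((2561 + 3054)*(-255)) + (210 - 186*(-6)*(-12))/(-238) = -1/255/5615 + (210 - 13392)*(-1/238) = (1/5615)*(-1/255) - 13182*(-1/238) = -1/1431825 + 6591/119 = 555126968/10022775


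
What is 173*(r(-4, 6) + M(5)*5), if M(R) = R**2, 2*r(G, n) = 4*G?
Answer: 20241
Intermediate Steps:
r(G, n) = 2*G (r(G, n) = (4*G)/2 = 2*G)
173*(r(-4, 6) + M(5)*5) = 173*(2*(-4) + 5**2*5) = 173*(-8 + 25*5) = 173*(-8 + 125) = 173*117 = 20241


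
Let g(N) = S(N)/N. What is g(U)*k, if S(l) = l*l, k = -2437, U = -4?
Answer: 9748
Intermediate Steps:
S(l) = l²
g(N) = N (g(N) = N²/N = N)
g(U)*k = -4*(-2437) = 9748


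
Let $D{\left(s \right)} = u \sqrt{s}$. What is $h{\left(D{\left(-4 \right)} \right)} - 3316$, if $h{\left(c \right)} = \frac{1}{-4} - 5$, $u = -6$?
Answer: $- \frac{13285}{4} \approx -3321.3$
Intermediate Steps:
$D{\left(s \right)} = - 6 \sqrt{s}$
$h{\left(c \right)} = - \frac{21}{4}$ ($h{\left(c \right)} = - \frac{1}{4} - 5 = - \frac{21}{4}$)
$h{\left(D{\left(-4 \right)} \right)} - 3316 = - \frac{21}{4} - 3316 = - \frac{13285}{4}$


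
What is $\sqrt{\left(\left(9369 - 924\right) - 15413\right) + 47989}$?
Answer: $\sqrt{41021} \approx 202.54$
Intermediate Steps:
$\sqrt{\left(\left(9369 - 924\right) - 15413\right) + 47989} = \sqrt{\left(8445 - 15413\right) + 47989} = \sqrt{-6968 + 47989} = \sqrt{41021}$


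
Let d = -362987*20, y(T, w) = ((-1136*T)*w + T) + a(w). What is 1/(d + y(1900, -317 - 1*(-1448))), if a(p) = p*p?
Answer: -1/2447129079 ≈ -4.0864e-10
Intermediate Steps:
a(p) = p²
y(T, w) = T + w² - 1136*T*w (y(T, w) = ((-1136*T)*w + T) + w² = (-1136*T*w + T) + w² = (T - 1136*T*w) + w² = T + w² - 1136*T*w)
d = -7259740
1/(d + y(1900, -317 - 1*(-1448))) = 1/(-7259740 + (1900 + (-317 - 1*(-1448))² - 1136*1900*(-317 - 1*(-1448)))) = 1/(-7259740 + (1900 + (-317 + 1448)² - 1136*1900*(-317 + 1448))) = 1/(-7259740 + (1900 + 1131² - 1136*1900*1131)) = 1/(-7259740 + (1900 + 1279161 - 2441150400)) = 1/(-7259740 - 2439869339) = 1/(-2447129079) = -1/2447129079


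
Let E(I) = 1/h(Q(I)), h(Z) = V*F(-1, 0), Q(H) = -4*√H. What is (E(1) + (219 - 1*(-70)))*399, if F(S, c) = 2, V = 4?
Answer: 922887/8 ≈ 1.1536e+5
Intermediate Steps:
h(Z) = 8 (h(Z) = 4*2 = 8)
E(I) = ⅛ (E(I) = 1/8 = ⅛)
(E(1) + (219 - 1*(-70)))*399 = (⅛ + (219 - 1*(-70)))*399 = (⅛ + (219 + 70))*399 = (⅛ + 289)*399 = (2313/8)*399 = 922887/8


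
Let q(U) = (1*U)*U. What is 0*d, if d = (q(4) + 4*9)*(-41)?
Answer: 0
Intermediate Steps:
q(U) = U² (q(U) = U*U = U²)
d = -2132 (d = (4² + 4*9)*(-41) = (16 + 36)*(-41) = 52*(-41) = -2132)
0*d = 0*(-2132) = 0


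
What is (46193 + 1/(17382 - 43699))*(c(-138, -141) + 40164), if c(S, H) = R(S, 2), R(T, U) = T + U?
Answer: 48660485713040/26317 ≈ 1.8490e+9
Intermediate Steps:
c(S, H) = 2 + S (c(S, H) = S + 2 = 2 + S)
(46193 + 1/(17382 - 43699))*(c(-138, -141) + 40164) = (46193 + 1/(17382 - 43699))*((2 - 138) + 40164) = (46193 + 1/(-26317))*(-136 + 40164) = (46193 - 1/26317)*40028 = (1215661180/26317)*40028 = 48660485713040/26317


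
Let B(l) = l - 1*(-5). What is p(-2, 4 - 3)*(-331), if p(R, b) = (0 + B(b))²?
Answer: -11916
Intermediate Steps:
B(l) = 5 + l (B(l) = l + 5 = 5 + l)
p(R, b) = (5 + b)² (p(R, b) = (0 + (5 + b))² = (5 + b)²)
p(-2, 4 - 3)*(-331) = (5 + (4 - 3))²*(-331) = (5 + 1)²*(-331) = 6²*(-331) = 36*(-331) = -11916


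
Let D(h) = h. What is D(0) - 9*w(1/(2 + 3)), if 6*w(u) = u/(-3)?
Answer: ⅒ ≈ 0.10000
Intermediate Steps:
w(u) = -u/18 (w(u) = (u/(-3))/6 = (u*(-⅓))/6 = (-u/3)/6 = -u/18)
D(0) - 9*w(1/(2 + 3)) = 0 - (-1)/(2*(2 + 3)) = 0 - (-1)/(2*5) = 0 - 9*(-1/90) = 0 + ⅒ = ⅒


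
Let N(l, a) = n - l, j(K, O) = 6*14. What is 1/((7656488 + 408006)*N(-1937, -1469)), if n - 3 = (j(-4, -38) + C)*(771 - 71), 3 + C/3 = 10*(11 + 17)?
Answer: 1/5180953525360 ≈ 1.9301e-13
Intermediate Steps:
j(K, O) = 84
C = 831 (C = -9 + 3*(10*(11 + 17)) = -9 + 3*(10*28) = -9 + 3*280 = -9 + 840 = 831)
n = 640503 (n = 3 + (84 + 831)*(771 - 71) = 3 + 915*700 = 3 + 640500 = 640503)
N(l, a) = 640503 - l
1/((7656488 + 408006)*N(-1937, -1469)) = 1/((7656488 + 408006)*(640503 - 1*(-1937))) = 1/(8064494*(640503 + 1937)) = (1/8064494)/642440 = (1/8064494)*(1/642440) = 1/5180953525360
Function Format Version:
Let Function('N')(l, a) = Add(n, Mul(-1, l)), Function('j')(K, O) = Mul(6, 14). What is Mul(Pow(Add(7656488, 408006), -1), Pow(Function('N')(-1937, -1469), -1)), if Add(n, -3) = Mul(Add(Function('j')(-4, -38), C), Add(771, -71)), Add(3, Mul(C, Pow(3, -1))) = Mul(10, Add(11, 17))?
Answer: Rational(1, 5180953525360) ≈ 1.9301e-13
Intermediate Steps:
Function('j')(K, O) = 84
C = 831 (C = Add(-9, Mul(3, Mul(10, Add(11, 17)))) = Add(-9, Mul(3, Mul(10, 28))) = Add(-9, Mul(3, 280)) = Add(-9, 840) = 831)
n = 640503 (n = Add(3, Mul(Add(84, 831), Add(771, -71))) = Add(3, Mul(915, 700)) = Add(3, 640500) = 640503)
Function('N')(l, a) = Add(640503, Mul(-1, l))
Mul(Pow(Add(7656488, 408006), -1), Pow(Function('N')(-1937, -1469), -1)) = Mul(Pow(Add(7656488, 408006), -1), Pow(Add(640503, Mul(-1, -1937)), -1)) = Mul(Pow(8064494, -1), Pow(Add(640503, 1937), -1)) = Mul(Rational(1, 8064494), Pow(642440, -1)) = Mul(Rational(1, 8064494), Rational(1, 642440)) = Rational(1, 5180953525360)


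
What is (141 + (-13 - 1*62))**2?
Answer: 4356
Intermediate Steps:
(141 + (-13 - 1*62))**2 = (141 + (-13 - 62))**2 = (141 - 75)**2 = 66**2 = 4356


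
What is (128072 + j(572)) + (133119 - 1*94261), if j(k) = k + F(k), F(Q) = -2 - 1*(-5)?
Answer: 167505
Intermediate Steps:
F(Q) = 3 (F(Q) = -2 + 5 = 3)
j(k) = 3 + k (j(k) = k + 3 = 3 + k)
(128072 + j(572)) + (133119 - 1*94261) = (128072 + (3 + 572)) + (133119 - 1*94261) = (128072 + 575) + (133119 - 94261) = 128647 + 38858 = 167505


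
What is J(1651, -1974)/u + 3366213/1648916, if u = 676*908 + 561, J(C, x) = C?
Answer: 2070819274913/1013042874004 ≈ 2.0442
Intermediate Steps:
u = 614369 (u = 613808 + 561 = 614369)
J(1651, -1974)/u + 3366213/1648916 = 1651/614369 + 3366213/1648916 = 2070819274913/1013042874004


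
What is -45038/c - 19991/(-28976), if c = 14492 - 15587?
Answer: 1326911233/31728720 ≈ 41.820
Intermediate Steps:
c = -1095
-45038/c - 19991/(-28976) = -45038/(-1095) - 19991/(-28976) = -45038*(-1/1095) - 19991*(-1/28976) = 45038/1095 + 19991/28976 = 1326911233/31728720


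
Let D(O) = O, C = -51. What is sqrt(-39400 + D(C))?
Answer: I*sqrt(39451) ≈ 198.62*I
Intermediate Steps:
sqrt(-39400 + D(C)) = sqrt(-39400 - 51) = sqrt(-39451) = I*sqrt(39451)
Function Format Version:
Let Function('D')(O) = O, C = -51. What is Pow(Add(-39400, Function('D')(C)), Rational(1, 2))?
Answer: Mul(I, Pow(39451, Rational(1, 2))) ≈ Mul(198.62, I)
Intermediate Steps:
Pow(Add(-39400, Function('D')(C)), Rational(1, 2)) = Pow(Add(-39400, -51), Rational(1, 2)) = Pow(-39451, Rational(1, 2)) = Mul(I, Pow(39451, Rational(1, 2)))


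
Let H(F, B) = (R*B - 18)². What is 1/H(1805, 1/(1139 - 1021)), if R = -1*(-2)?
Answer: 3481/1125721 ≈ 0.0030922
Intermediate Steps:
R = 2
H(F, B) = (-18 + 2*B)² (H(F, B) = (2*B - 18)² = (-18 + 2*B)²)
1/H(1805, 1/(1139 - 1021)) = 1/(4*(-9 + 1/(1139 - 1021))²) = 1/(4*(-9 + 1/118)²) = 1/(4*(-1061/118)²) = 1/(4*(1125721/13924)) = 1/(1125721/3481) = 3481/1125721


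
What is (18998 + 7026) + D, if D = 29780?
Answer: 55804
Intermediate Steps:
(18998 + 7026) + D = (18998 + 7026) + 29780 = 26024 + 29780 = 55804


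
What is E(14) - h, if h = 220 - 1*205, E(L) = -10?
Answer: -25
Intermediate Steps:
h = 15 (h = 220 - 205 = 15)
E(14) - h = -10 - 1*15 = -10 - 15 = -25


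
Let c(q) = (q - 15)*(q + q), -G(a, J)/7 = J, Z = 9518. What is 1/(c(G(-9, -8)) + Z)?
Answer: 1/14110 ≈ 7.0872e-5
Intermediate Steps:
G(a, J) = -7*J
c(q) = 2*q*(-15 + q) (c(q) = (-15 + q)*(2*q) = 2*q*(-15 + q))
1/(c(G(-9, -8)) + Z) = 1/(2*(-7*(-8))*(-15 - 7*(-8)) + 9518) = 1/(2*56*(-15 + 56) + 9518) = 1/(2*56*41 + 9518) = 1/(4592 + 9518) = 1/14110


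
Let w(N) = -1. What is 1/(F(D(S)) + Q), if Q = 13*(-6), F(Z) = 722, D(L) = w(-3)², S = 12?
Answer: 1/644 ≈ 0.0015528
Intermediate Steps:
D(L) = 1 (D(L) = (-1)² = 1)
Q = -78
1/(F(D(S)) + Q) = 1/(722 - 78) = 1/644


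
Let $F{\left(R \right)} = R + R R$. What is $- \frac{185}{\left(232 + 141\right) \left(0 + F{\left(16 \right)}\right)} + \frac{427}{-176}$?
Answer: $- \frac{1354821}{558008} \approx -2.428$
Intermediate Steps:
$F{\left(R \right)} = R + R^{2}$
$- \frac{185}{\left(232 + 141\right) \left(0 + F{\left(16 \right)}\right)} + \frac{427}{-176} = - \frac{185}{\left(232 + 141\right) \left(0 + 16 \left(1 + 16\right)\right)} + \frac{427}{-176} = - \frac{185}{373 \left(0 + 16 \cdot 17\right)} + 427 \left(- \frac{1}{176}\right) = - \frac{185}{373 \left(0 + 272\right)} - \frac{427}{176} = - \frac{185}{373 \cdot 272} - \frac{427}{176} = - \frac{185}{101456} - \frac{427}{176} = - \frac{1354821}{558008}$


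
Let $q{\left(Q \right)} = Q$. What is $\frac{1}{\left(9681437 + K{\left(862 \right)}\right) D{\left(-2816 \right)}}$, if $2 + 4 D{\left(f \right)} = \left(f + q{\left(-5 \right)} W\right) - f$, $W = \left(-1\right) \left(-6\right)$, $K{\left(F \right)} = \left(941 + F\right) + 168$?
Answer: $- \frac{1}{77467264} \approx -1.2909 \cdot 10^{-8}$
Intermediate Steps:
$K{\left(F \right)} = 1109 + F$
$W = 6$
$D{\left(f \right)} = -8$ ($D{\left(f \right)} = - \frac{1}{2} + \frac{\left(f - 30\right) - f}{4} = - \frac{1}{2} + \frac{\left(-30 + f\right) - f}{4} = - \frac{1}{2} + \frac{1}{4} \left(-30\right) = - \frac{1}{2} - \frac{15}{2} = -8$)
$\frac{1}{\left(9681437 + K{\left(862 \right)}\right) D{\left(-2816 \right)}} = \frac{1}{\left(9681437 + \left(1109 + 862\right)\right) \left(-8\right)} = \frac{1}{9681437 + 1971} \left(- \frac{1}{8}\right) = \frac{1}{9683408} \left(- \frac{1}{8}\right) = - \frac{1}{77467264}$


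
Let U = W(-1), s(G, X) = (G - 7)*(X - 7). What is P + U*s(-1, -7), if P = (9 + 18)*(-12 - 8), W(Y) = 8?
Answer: 356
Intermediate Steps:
s(G, X) = (-7 + G)*(-7 + X)
P = -540 (P = 27*(-20) = -540)
U = 8
P + U*s(-1, -7) = -540 + 8*(49 - 7*(-1) - 7*(-7) - 1*(-7)) = -540 + 8*(49 + 7 + 49 + 7) = -540 + 8*112 = -540 + 896 = 356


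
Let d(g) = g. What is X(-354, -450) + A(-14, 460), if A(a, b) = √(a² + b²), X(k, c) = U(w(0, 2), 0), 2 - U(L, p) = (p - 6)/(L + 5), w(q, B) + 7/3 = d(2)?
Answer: 23/7 + 2*√52949 ≈ 463.50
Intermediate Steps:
w(q, B) = -⅓ (w(q, B) = -7/3 + 2 = -⅓)
U(L, p) = 2 - (-6 + p)/(5 + L) (U(L, p) = 2 - (p - 6)/(L + 5) = 2 - (-6 + p)/(5 + L))
X(k, c) = 23/7 (X(k, c) = (16 - 1*0 + 2*(-⅓))/(5 - ⅓) = (16 + 0 - ⅔)/(14/3) = (3/14)*(46/3) = 23/7)
X(-354, -450) + A(-14, 460) = 23/7 + √((-14)² + 460²) = 23/7 + √(196 + 211600) = 23/7 + √211796 = 23/7 + 2*√52949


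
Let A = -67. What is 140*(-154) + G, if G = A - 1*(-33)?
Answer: -21594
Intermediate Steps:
G = -34 (G = -67 - 1*(-33) = -67 + 33 = -34)
140*(-154) + G = 140*(-154) - 34 = -21560 - 34 = -21594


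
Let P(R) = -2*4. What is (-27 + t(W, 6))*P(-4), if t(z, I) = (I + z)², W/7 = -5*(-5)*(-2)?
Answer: -946472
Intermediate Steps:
P(R) = -8
W = -350 (W = 7*(-5*(-5)*(-2)) = 7*(25*(-2)) = 7*(-50) = -350)
(-27 + t(W, 6))*P(-4) = (-27 + (6 - 350)²)*(-8) = (-27 + (-344)²)*(-8) = (-27 + 118336)*(-8) = 118309*(-8) = -946472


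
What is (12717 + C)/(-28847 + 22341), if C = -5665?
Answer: -3526/3253 ≈ -1.0839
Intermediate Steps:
(12717 + C)/(-28847 + 22341) = (12717 - 5665)/(-28847 + 22341) = 7052/(-6506) = 7052*(-1/6506) = -3526/3253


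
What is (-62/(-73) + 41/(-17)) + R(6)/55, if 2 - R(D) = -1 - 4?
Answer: -97958/68255 ≈ -1.4352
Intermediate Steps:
R(D) = 7 (R(D) = 2 - (-1 - 4) = 2 - 1*(-5) = 2 + 5 = 7)
(-62/(-73) + 41/(-17)) + R(6)/55 = (-62/(-73) + 41/(-17)) + 7/55 = (-62*(-1/73) + 41*(-1/17)) + 7*(1/55) = (62/73 - 41/17) + 7/55 = -1939/1241 + 7/55 = -97958/68255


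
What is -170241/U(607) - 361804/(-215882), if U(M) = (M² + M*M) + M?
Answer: 38346715243/26535675735 ≈ 1.4451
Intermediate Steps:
U(M) = M + 2*M² (U(M) = (M² + M²) + M = 2*M² + M = M + 2*M²)
-170241/U(607) - 361804/(-215882) = -170241*1/(607*(1 + 2*607)) - 361804/(-215882) = -170241*1/(607*(1 + 1214)) - 361804*(-1/215882) = -170241/(607*1215) + 180902/107941 = -170241/737505 + 180902/107941 = -170241*1/737505 + 180902/107941 = -56747/245835 + 180902/107941 = 38346715243/26535675735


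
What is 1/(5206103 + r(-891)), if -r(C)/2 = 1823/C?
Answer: 891/4638641419 ≈ 1.9208e-7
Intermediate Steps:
r(C) = -3646/C
1/(5206103 + r(-891)) = 1/(5206103 - 3646/(-891)) = 1/(5206103 - 3646*(-1/891)) = 1/(5206103 + 3646/891) = 1/(4638641419/891) = 891/4638641419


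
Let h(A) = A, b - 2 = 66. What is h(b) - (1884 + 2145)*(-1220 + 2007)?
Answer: -3170755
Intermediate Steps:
b = 68 (b = 2 + 66 = 68)
h(b) - (1884 + 2145)*(-1220 + 2007) = 68 - (1884 + 2145)*(-1220 + 2007) = 68 - 4029*787 = 68 - 1*3170823 = 68 - 3170823 = -3170755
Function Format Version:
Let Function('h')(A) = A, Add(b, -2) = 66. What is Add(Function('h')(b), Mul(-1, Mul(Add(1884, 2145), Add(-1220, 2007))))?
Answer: -3170755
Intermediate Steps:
b = 68 (b = Add(2, 66) = 68)
Add(Function('h')(b), Mul(-1, Mul(Add(1884, 2145), Add(-1220, 2007)))) = Add(68, Mul(-1, Mul(Add(1884, 2145), Add(-1220, 2007)))) = Add(68, Mul(-1, Mul(4029, 787))) = Add(68, Mul(-1, 3170823)) = Add(68, -3170823) = -3170755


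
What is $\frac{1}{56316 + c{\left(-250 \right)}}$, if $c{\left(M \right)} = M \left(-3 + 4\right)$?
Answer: $\frac{1}{56066} \approx 1.7836 \cdot 10^{-5}$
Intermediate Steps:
$c{\left(M \right)} = M$ ($c{\left(M \right)} = M 1 = M$)
$\frac{1}{56316 + c{\left(-250 \right)}} = \frac{1}{56316 - 250} = \frac{1}{56066}$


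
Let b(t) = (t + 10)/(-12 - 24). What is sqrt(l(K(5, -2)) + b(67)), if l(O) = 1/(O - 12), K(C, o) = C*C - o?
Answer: I*sqrt(1865)/30 ≈ 1.4395*I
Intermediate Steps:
K(C, o) = C**2 - o
l(O) = 1/(-12 + O)
b(t) = -5/18 - t/36 (b(t) = (10 + t)/(-36) = (10 + t)*(-1/36) = -5/18 - t/36)
sqrt(l(K(5, -2)) + b(67)) = sqrt(1/(-12 + (5**2 - 1*(-2))) + (-5/18 - 1/36*67)) = sqrt(1/(-12 + (25 + 2)) + (-5/18 - 67/36)) = sqrt(1/(-12 + 27) - 77/36) = sqrt(1/15 - 77/36) = sqrt(-373/180) = I*sqrt(1865)/30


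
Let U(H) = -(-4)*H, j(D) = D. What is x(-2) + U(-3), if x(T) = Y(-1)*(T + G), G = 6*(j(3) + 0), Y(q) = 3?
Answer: 36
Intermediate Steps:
U(H) = 4*H
G = 18 (G = 6*(3 + 0) = 6*3 = 18)
x(T) = 54 + 3*T (x(T) = 3*(T + 18) = 3*(18 + T) = 54 + 3*T)
x(-2) + U(-3) = (54 + 3*(-2)) + 4*(-3) = (54 - 6) - 12 = 48 - 12 = 36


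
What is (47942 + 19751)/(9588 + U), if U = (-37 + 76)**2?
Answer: 67693/11109 ≈ 6.0935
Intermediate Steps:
U = 1521 (U = 39**2 = 1521)
(47942 + 19751)/(9588 + U) = (47942 + 19751)/(9588 + 1521) = 67693/11109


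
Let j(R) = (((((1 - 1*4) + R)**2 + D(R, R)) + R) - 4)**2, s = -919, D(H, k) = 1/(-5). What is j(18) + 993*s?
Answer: -21388539/25 ≈ -8.5554e+5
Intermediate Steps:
D(H, k) = -1/5
j(R) = (-21/5 + R + (-3 + R)**2)**2 (j(R) = (((((1 - 1*4) + R)**2 - 1/5) + R) - 4)**2 = (((((1 - 4) + R)**2 - 1/5) + R) - 4)**2 = ((((-3 + R)**2 - 1/5) + R) - 4)**2 = (((-1/5 + (-3 + R)**2) + R) - 4)**2 = ((-1/5 + R + (-3 + R)**2) - 4)**2 = (-21/5 + R + (-3 + R)**2)**2)
j(18) + 993*s = (-21 + 5*18 + 5*(-3 + 18)**2)**2/25 + 993*(-919) = (-21 + 90 + 5*15**2)**2/25 - 912567 = (-21 + 90 + 5*225)**2/25 - 912567 = (-21 + 90 + 1125)**2/25 - 912567 = (1/25)*1194**2 - 912567 = (1/25)*1425636 - 912567 = 1425636/25 - 912567 = -21388539/25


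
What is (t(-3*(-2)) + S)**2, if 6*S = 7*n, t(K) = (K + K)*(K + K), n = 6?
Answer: 22801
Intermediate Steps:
t(K) = 4*K**2 (t(K) = (2*K)*(2*K) = 4*K**2)
S = 7 (S = (7*6)/6 = (1/6)*42 = 7)
(t(-3*(-2)) + S)**2 = (4*(-3*(-2))**2 + 7)**2 = (4*6**2 + 7)**2 = (4*36 + 7)**2 = (144 + 7)**2 = 151**2 = 22801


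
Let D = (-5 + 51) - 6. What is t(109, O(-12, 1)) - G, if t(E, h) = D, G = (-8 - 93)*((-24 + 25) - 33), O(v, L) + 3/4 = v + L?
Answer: -3192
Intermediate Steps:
O(v, L) = -3/4 + L + v (O(v, L) = -3/4 + (v + L) = -3/4 + (L + v) = -3/4 + L + v)
D = 40 (D = 46 - 6 = 40)
G = 3232 (G = -101*(1 - 33) = -101*(-32) = 3232)
t(E, h) = 40
t(109, O(-12, 1)) - G = 40 - 1*3232 = 40 - 3232 = -3192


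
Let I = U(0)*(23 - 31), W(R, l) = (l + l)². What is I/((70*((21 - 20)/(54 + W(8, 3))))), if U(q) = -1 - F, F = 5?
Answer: 432/7 ≈ 61.714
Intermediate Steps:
U(q) = -6 (U(q) = -1 - 1*5 = -1 - 5 = -6)
W(R, l) = 4*l² (W(R, l) = (2*l)² = 4*l²)
I = 48 (I = -6*(23 - 31) = -6*(-8) = 48)
I/((70*((21 - 20)/(54 + W(8, 3))))) = 48/((70*((21 - 20)/(54 + 4*3²)))) = 48/((70*(1/(54 + 4*9)))) = 48/((70*(1/(54 + 36)))) = 48/((70*(1/90))) = 48/(7/9) = 48*(9/7) = 432/7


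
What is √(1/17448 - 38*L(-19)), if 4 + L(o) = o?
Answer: √66518550186/8724 ≈ 29.563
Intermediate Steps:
L(o) = -4 + o
√(1/17448 - 38*L(-19)) = √(1/17448 - 38*(-4 - 19)) = √(1/17448 - 38*(-23)) = √(1/17448 + 874) = √(15249553/17448) = √66518550186/8724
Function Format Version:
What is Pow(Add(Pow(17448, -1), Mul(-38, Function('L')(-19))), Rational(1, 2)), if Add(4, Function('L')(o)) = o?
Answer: Mul(Rational(1, 8724), Pow(66518550186, Rational(1, 2))) ≈ 29.563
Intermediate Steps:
Function('L')(o) = Add(-4, o)
Pow(Add(Pow(17448, -1), Mul(-38, Function('L')(-19))), Rational(1, 2)) = Pow(Add(Pow(17448, -1), Mul(-38, Add(-4, -19))), Rational(1, 2)) = Pow(Add(Rational(1, 17448), Mul(-38, -23)), Rational(1, 2)) = Pow(Add(Rational(1, 17448), 874), Rational(1, 2)) = Pow(Rational(15249553, 17448), Rational(1, 2)) = Mul(Rational(1, 8724), Pow(66518550186, Rational(1, 2)))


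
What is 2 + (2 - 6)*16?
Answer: -62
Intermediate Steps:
2 + (2 - 6)*16 = 2 - 4*16 = 2 - 64 = -62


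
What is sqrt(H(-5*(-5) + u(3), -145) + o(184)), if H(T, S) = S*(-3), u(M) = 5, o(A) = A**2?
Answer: sqrt(34291) ≈ 185.18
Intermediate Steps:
H(T, S) = -3*S
sqrt(H(-5*(-5) + u(3), -145) + o(184)) = sqrt(-3*(-145) + 184**2) = sqrt(435 + 33856) = sqrt(34291)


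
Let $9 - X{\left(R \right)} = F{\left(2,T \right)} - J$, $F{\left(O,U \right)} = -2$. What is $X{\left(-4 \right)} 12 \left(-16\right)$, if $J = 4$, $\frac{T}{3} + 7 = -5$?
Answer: $-2880$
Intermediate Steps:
$T = -36$ ($T = -21 + 3 \left(-5\right) = -21 - 15 = -36$)
$X{\left(R \right)} = 15$ ($X{\left(R \right)} = 9 - \left(-2 - 4\right) = 9 - -6 = 9 + 6 = 15$)
$X{\left(-4 \right)} 12 \left(-16\right) = 15 \cdot 12 \left(-16\right) = 180 \left(-16\right) = -2880$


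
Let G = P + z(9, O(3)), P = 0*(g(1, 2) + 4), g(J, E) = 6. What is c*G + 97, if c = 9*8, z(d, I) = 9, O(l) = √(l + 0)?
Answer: 745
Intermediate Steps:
O(l) = √l
P = 0 (P = 0*(6 + 4) = 0*10 = 0)
G = 9 (G = 0 + 9 = 9)
c = 72
c*G + 97 = 72*9 + 97 = 648 + 97 = 745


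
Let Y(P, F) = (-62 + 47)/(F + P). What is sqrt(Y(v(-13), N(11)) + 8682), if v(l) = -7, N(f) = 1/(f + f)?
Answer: 2*sqrt(5646873)/51 ≈ 93.189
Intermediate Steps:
N(f) = 1/(2*f)
Y(P, F) = -15/(F + P)
sqrt(Y(v(-13), N(11)) + 8682) = sqrt(-15/((1/2)/11 - 7) + 8682) = sqrt(-15/((1/2)*(1/11) - 7) + 8682) = sqrt(-15/(1/22 - 7) + 8682) = sqrt(-15/(-153/22) + 8682) = sqrt(-15*(-22/153) + 8682) = sqrt(110/51 + 8682) = sqrt(442892/51) = 2*sqrt(5646873)/51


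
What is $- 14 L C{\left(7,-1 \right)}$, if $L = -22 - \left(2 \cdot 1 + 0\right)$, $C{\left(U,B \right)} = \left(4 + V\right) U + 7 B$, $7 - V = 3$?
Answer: $16464$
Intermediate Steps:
$V = 4$ ($V = 7 - 3 = 4$)
$C{\left(U,B \right)} = 7 B + 8 U$ ($C{\left(U,B \right)} = \left(4 + 4\right) U + 7 B = 8 U + 7 B = 7 B + 8 U$)
$L = -24$ ($L = -22 - \left(2 + 0\right) = -22 - 2 = -24$)
$- 14 L C{\left(7,-1 \right)} = \left(-14\right) \left(-24\right) \left(7 \left(-1\right) + 8 \cdot 7\right) = 336 \left(-7 + 56\right) = 336 \cdot 49 = 16464$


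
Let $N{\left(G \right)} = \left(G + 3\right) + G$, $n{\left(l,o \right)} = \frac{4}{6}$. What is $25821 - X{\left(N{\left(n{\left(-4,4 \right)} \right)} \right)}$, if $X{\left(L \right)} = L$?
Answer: $\frac{77450}{3} \approx 25817.0$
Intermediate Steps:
$n{\left(l,o \right)} = \frac{2}{3}$ ($n{\left(l,o \right)} = 4 \cdot \frac{1}{6} = \frac{2}{3}$)
$N{\left(G \right)} = 3 + 2 G$ ($N{\left(G \right)} = \left(3 + G\right) + G = 3 + 2 G$)
$25821 - X{\left(N{\left(n{\left(-4,4 \right)} \right)} \right)} = 25821 - \left(3 + 2 \cdot \frac{2}{3}\right) = 25821 - \left(3 + \frac{4}{3}\right) = 25821 - \frac{13}{3} = \frac{77450}{3}$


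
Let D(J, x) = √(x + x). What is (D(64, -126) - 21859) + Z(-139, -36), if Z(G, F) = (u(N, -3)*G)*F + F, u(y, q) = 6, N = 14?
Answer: 8129 + 6*I*√7 ≈ 8129.0 + 15.875*I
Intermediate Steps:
D(J, x) = √2*√x (D(J, x) = √(2*x) = √2*√x)
Z(G, F) = F + 6*F*G (Z(G, F) = (6*G)*F + F = 6*F*G + F = F + 6*F*G)
(D(64, -126) - 21859) + Z(-139, -36) = (√2*√(-126) - 21859) - 36*(1 + 6*(-139)) = (√2*(3*I*√14) - 21859) - 36*(1 - 834) = (6*I*√7 - 21859) - 36*(-833) = (-21859 + 6*I*√7) + 29988 = 8129 + 6*I*√7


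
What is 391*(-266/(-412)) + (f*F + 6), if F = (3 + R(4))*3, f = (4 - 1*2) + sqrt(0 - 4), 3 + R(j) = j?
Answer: 58183/206 + 24*I ≈ 282.44 + 24.0*I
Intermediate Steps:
R(j) = -3 + j
f = 2 + 2*I (f = (4 - 2) + sqrt(-4) = 2 + 2*I ≈ 2.0 + 2.0*I)
F = 12 (F = (3 + (-3 + 4))*3 = (3 + 1)*3 = 4*3 = 12)
391*(-266/(-412)) + (f*F + 6) = 391*(-266/(-412)) + ((2 + 2*I)*12 + 6) = 391*(-266*(-1/412)) + ((24 + 24*I) + 6) = 391*(133/206) + (30 + 24*I) = 52003/206 + (30 + 24*I) = 58183/206 + 24*I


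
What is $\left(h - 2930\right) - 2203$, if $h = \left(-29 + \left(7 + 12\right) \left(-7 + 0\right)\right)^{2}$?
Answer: $21111$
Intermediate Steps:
$h = 26244$ ($h = \left(-29 + 19 \left(-7\right)\right)^{2} = \left(-29 - 133\right)^{2} = \left(-162\right)^{2} = 26244$)
$\left(h - 2930\right) - 2203 = \left(26244 - 2930\right) - 2203 = 23314 - 2203 = 21111$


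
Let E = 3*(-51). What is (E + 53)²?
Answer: 10000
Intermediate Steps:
E = -153
(E + 53)² = (-153 + 53)² = (-100)² = 10000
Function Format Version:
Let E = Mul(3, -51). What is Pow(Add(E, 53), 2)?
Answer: 10000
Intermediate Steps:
E = -153
Pow(Add(E, 53), 2) = Pow(Add(-153, 53), 2) = Pow(-100, 2) = 10000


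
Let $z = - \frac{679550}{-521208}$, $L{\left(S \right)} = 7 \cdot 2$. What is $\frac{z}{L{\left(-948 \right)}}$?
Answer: $\frac{339775}{3648456} \approx 0.093128$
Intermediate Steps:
$L{\left(S \right)} = 14$
$z = \frac{339775}{260604}$ ($z = \left(-679550\right) \left(- \frac{1}{521208}\right) = \frac{339775}{260604} \approx 1.3038$)
$\frac{z}{L{\left(-948 \right)}} = \frac{339775}{260604 \cdot 14} = \frac{339775}{260604} \cdot \frac{1}{14} = \frac{339775}{3648456}$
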